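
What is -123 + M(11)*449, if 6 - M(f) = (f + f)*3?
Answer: -27063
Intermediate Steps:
M(f) = 6 - 6*f (M(f) = 6 - (f + f)*3 = 6 - 2*f*3 = 6 - 6*f)
-123 + M(11)*449 = -123 + (6 - 6*11)*449 = -123 + (6 - 66)*449 = -123 - 60*449 = -123 - 26940 = -27063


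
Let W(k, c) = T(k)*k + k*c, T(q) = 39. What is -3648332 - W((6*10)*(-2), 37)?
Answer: -3639212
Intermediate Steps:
W(k, c) = 39*k + c*k (W(k, c) = 39*k + k*c = 39*k + c*k)
-3648332 - W((6*10)*(-2), 37) = -3648332 - (6*10)*(-2)*(39 + 37) = -3648332 - 60*(-2)*76 = -3648332 - (-120)*76 = -3648332 - 1*(-9120) = -3648332 + 9120 = -3639212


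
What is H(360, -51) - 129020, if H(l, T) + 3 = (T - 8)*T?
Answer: -126014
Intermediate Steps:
H(l, T) = -3 + T*(-8 + T) (H(l, T) = -3 + (T - 8)*T = -3 + (-8 + T)*T = -3 + T*(-8 + T))
H(360, -51) - 129020 = (-3 + (-51)**2 - 8*(-51)) - 129020 = (-3 + 2601 + 408) - 129020 = 3006 - 129020 = -126014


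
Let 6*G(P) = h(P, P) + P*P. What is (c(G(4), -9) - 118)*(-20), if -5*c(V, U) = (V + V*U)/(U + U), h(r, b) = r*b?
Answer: 63976/27 ≈ 2369.5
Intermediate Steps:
h(r, b) = b*r
G(P) = P²/3 (G(P) = (P*P + P*P)/6 = (P² + P²)/6 = (2*P²)/6 = P²/3)
c(V, U) = -(V + U*V)/(10*U) (c(V, U) = -(V + V*U)/(5*(U + U)) = -(V + U*V)/(5*(2*U)) = -(V + U*V)*1/(2*U)/5 = -(V + U*V)/(10*U))
(c(G(4), -9) - 118)*(-20) = (-⅒*(⅓)*4²*(1 - 9)/(-9) - 118)*(-20) = (-⅒*(⅓)*16*(-⅑)*(-8) - 118)*(-20) = (-⅒*16/3*(-⅑)*(-8) - 118)*(-20) = (-64/135 - 118)*(-20) = -15994/135*(-20) = 63976/27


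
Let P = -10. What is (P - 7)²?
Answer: 289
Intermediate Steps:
(P - 7)² = (-10 - 7)² = (-17)² = 289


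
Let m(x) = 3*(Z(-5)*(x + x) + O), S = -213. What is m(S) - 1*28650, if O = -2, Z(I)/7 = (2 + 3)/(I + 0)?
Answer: -19710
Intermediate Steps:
Z(I) = 35/I (Z(I) = 7*((2 + 3)/(I + 0)) = 7*(5/I) = 35/I)
m(x) = -6 - 42*x (m(x) = 3*((35/(-5))*(x + x) - 2) = 3*((35*(-1/5))*(2*x) - 2) = 3*(-14*x - 2) = 3*(-2 - 14*x) = -6 - 42*x)
m(S) - 1*28650 = (-6 - 42*(-213)) - 1*28650 = (-6 + 8946) - 28650 = 8940 - 28650 = -19710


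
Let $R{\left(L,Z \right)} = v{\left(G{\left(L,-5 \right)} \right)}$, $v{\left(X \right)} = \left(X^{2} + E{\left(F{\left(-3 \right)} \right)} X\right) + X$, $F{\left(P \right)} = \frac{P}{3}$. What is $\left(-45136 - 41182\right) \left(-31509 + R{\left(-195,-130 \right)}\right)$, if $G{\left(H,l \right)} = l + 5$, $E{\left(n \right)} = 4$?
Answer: $2719793862$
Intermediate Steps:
$F{\left(P \right)} = \frac{P}{3}$ ($F{\left(P \right)} = P \frac{1}{3} = \frac{P}{3}$)
$G{\left(H,l \right)} = 5 + l$
$v{\left(X \right)} = X^{2} + 5 X$ ($v{\left(X \right)} = \left(X^{2} + 4 X\right) + X = X^{2} + 5 X$)
$R{\left(L,Z \right)} = 0$ ($R{\left(L,Z \right)} = \left(5 - 5\right) \left(5 + \left(5 - 5\right)\right) = 0 \left(5 + 0\right) = 0 \cdot 5 = 0$)
$\left(-45136 - 41182\right) \left(-31509 + R{\left(-195,-130 \right)}\right) = \left(-45136 - 41182\right) \left(-31509 + 0\right) = \left(-86318\right) \left(-31509\right) = 2719793862$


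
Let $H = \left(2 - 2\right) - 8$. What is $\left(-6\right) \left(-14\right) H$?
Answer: $-672$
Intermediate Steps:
$H = -8$ ($H = \left(2 - 2\right) - 8 = 0 - 8 = -8$)
$\left(-6\right) \left(-14\right) H = \left(-6\right) \left(-14\right) \left(-8\right) = 84 \left(-8\right) = -672$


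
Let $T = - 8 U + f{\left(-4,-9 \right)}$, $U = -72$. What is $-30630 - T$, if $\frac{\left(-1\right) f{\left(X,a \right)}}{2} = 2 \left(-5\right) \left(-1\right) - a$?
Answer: $-31168$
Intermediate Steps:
$f{\left(X,a \right)} = -20 + 2 a$ ($f{\left(X,a \right)} = - 2 \left(2 \left(-5\right) \left(-1\right) - a\right) = - 2 \left(\left(-10\right) \left(-1\right) - a\right) = - 2 \left(10 - a\right) = -20 + 2 a$)
$T = 538$ ($T = \left(-8\right) \left(-72\right) + \left(-20 + 2 \left(-9\right)\right) = 576 - 38 = 538$)
$-30630 - T = -30630 - 538 = -31168$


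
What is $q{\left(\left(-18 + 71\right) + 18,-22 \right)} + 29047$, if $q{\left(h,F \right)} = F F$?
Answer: $29531$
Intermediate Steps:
$q{\left(h,F \right)} = F^{2}$
$q{\left(\left(-18 + 71\right) + 18,-22 \right)} + 29047 = \left(-22\right)^{2} + 29047 = 484 + 29047 = 29531$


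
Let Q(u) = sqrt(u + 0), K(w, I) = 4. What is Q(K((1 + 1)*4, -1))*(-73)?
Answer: -146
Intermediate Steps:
Q(u) = sqrt(u)
Q(K((1 + 1)*4, -1))*(-73) = sqrt(4)*(-73) = 2*(-73) = -146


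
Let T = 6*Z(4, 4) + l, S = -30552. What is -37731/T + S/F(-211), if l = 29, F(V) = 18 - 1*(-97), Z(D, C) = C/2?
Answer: -5591697/4715 ≈ -1185.9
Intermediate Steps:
Z(D, C) = C/2 (Z(D, C) = C*(½) = C/2)
F(V) = 115 (F(V) = 18 + 97 = 115)
T = 41 (T = 6*((½)*4) + 29 = 6*2 + 29 = 12 + 29 = 41)
-37731/T + S/F(-211) = -37731/41 - 30552/115 = -5591697/4715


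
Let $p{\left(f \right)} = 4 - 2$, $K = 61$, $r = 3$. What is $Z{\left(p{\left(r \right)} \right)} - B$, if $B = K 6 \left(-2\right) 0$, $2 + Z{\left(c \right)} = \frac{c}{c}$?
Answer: $-1$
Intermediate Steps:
$p{\left(f \right)} = 2$
$Z{\left(c \right)} = -1$ ($Z{\left(c \right)} = -2 + \frac{c}{c} = -2 + 1 = -1$)
$B = 0$ ($B = 61 \cdot 6 \left(-2\right) 0 = 61 \left(\left(-12\right) 0\right) = 61 \cdot 0 = 0$)
$Z{\left(p{\left(r \right)} \right)} - B = -1 - 0 = -1 + 0 = -1$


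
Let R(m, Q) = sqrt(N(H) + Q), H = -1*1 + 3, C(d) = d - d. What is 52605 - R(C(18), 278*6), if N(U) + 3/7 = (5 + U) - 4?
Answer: 52605 - sqrt(81858)/7 ≈ 52564.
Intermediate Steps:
C(d) = 0
H = 2 (H = -1 + 3 = 2)
N(U) = 4/7 + U (N(U) = -3/7 + ((5 + U) - 4) = -3/7 + (1 + U) = 4/7 + U)
R(m, Q) = sqrt(18/7 + Q) (R(m, Q) = sqrt((4/7 + 2) + Q) = sqrt(18/7 + Q))
52605 - R(C(18), 278*6) = 52605 - sqrt(126 + 49*(278*6))/7 = 52605 - sqrt(126 + 49*1668)/7 = 52605 - sqrt(126 + 81732)/7 = 52605 - sqrt(81858)/7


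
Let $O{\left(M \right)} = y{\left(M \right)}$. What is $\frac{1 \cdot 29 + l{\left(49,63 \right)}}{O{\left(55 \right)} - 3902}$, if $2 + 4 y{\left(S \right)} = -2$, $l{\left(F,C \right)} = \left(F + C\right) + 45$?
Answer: $- \frac{62}{1301} \approx -0.047656$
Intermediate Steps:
$l{\left(F,C \right)} = 45 + C + F$ ($l{\left(F,C \right)} = \left(C + F\right) + 45 = 45 + C + F$)
$y{\left(S \right)} = -1$ ($y{\left(S \right)} = - \frac{1}{2} + \frac{1}{4} \left(-2\right) = - \frac{1}{2} - \frac{1}{2} = -1$)
$O{\left(M \right)} = -1$
$\frac{1 \cdot 29 + l{\left(49,63 \right)}}{O{\left(55 \right)} - 3902} = \frac{1 \cdot 29 + \left(45 + 63 + 49\right)}{-1 - 3902} = \frac{29 + 157}{-3903} = 186 \left(- \frac{1}{3903}\right) = - \frac{62}{1301}$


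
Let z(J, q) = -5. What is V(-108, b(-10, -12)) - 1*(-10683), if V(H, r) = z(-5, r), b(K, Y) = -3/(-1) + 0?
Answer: 10678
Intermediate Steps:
b(K, Y) = 3 (b(K, Y) = -1*(-3) + 0 = 3 + 0 = 3)
V(H, r) = -5
V(-108, b(-10, -12)) - 1*(-10683) = -5 - 1*(-10683) = -5 + 10683 = 10678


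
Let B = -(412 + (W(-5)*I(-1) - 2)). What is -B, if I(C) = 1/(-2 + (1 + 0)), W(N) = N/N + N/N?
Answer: 408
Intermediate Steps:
W(N) = 2 (W(N) = 1 + 1 = 2)
I(C) = -1 (I(C) = 1/(-2 + 1) = 1/(-1) = -1)
B = -408 (B = -(412 + (2*(-1) - 2)) = -(412 + (-2 - 2)) = -(412 - 4) = -1*408 = -408)
-B = -1*(-408) = 408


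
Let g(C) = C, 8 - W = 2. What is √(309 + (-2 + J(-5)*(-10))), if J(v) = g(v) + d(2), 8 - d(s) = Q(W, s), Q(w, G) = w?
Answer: √337 ≈ 18.358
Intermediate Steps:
W = 6 (W = 8 - 1*2 = 8 - 2 = 6)
d(s) = 2 (d(s) = 8 - 1*6 = 8 - 6 = 2)
J(v) = 2 + v (J(v) = v + 2 = 2 + v)
√(309 + (-2 + J(-5)*(-10))) = √(309 + (-2 + (2 - 5)*(-10))) = √(309 + (-2 - 3*(-10))) = √(309 + (-2 + 30)) = √(309 + 28) = √337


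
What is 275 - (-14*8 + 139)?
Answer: 248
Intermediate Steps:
275 - (-14*8 + 139) = 275 - (-112 + 139) = 275 - 1*27 = 275 - 27 = 248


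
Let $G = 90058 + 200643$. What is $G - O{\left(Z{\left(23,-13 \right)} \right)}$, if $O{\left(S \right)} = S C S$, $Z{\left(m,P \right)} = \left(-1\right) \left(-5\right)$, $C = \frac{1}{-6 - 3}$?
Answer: $\frac{2616334}{9} \approx 2.907 \cdot 10^{5}$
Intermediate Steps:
$G = 290701$
$C = - \frac{1}{9}$ ($C = \frac{1}{-9} = - \frac{1}{9} \approx -0.11111$)
$Z{\left(m,P \right)} = 5$
$O{\left(S \right)} = - \frac{S^{2}}{9}$ ($O{\left(S \right)} = S \left(- \frac{1}{9}\right) S = - \frac{S}{9} S = - \frac{S^{2}}{9}$)
$G - O{\left(Z{\left(23,-13 \right)} \right)} = 290701 - - \frac{5^{2}}{9} = 290701 - \left(- \frac{1}{9}\right) 25 = 290701 - - \frac{25}{9} = 290701 + \frac{25}{9} = \frac{2616334}{9}$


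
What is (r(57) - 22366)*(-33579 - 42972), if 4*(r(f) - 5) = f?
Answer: 6842664237/4 ≈ 1.7107e+9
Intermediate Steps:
r(f) = 5 + f/4
(r(57) - 22366)*(-33579 - 42972) = ((5 + (1/4)*57) - 22366)*(-33579 - 42972) = ((5 + 57/4) - 22366)*(-76551) = (77/4 - 22366)*(-76551) = -89387/4*(-76551) = 6842664237/4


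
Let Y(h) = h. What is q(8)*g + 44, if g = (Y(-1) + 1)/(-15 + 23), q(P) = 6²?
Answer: 44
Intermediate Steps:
q(P) = 36
g = 0 (g = (-1 + 1)/(-15 + 23) = 0/8 = 0*(⅛) = 0)
q(8)*g + 44 = 36*0 + 44 = 0 + 44 = 44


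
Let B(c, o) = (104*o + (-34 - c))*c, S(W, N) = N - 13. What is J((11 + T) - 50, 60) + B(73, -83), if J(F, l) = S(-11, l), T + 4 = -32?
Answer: -637900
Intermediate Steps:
T = -36 (T = -4 - 32 = -36)
S(W, N) = -13 + N
B(c, o) = c*(-34 - c + 104*o) (B(c, o) = (-34 - c + 104*o)*c = c*(-34 - c + 104*o))
J(F, l) = -13 + l
J((11 + T) - 50, 60) + B(73, -83) = (-13 + 60) + 73*(-34 - 1*73 + 104*(-83)) = 47 + 73*(-34 - 73 - 8632) = 47 + 73*(-8739) = 47 - 637947 = -637900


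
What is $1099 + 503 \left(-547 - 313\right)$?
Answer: $-431481$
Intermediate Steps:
$1099 + 503 \left(-547 - 313\right) = 1099 + 503 \left(-860\right) = 1099 - 432580 = -431481$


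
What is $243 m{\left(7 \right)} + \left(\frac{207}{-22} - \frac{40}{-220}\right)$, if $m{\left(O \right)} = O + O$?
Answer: $\frac{74641}{22} \approx 3392.8$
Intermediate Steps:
$m{\left(O \right)} = 2 O$
$243 m{\left(7 \right)} + \left(\frac{207}{-22} - \frac{40}{-220}\right) = 243 \cdot 2 \cdot 7 + \left(\frac{207}{-22} - \frac{40}{-220}\right) = 243 \cdot 14 + \left(207 \left(- \frac{1}{22}\right) - - \frac{2}{11}\right) = 3402 + \left(- \frac{207}{22} + \frac{2}{11}\right) = 3402 - \frac{203}{22} = \frac{74641}{22}$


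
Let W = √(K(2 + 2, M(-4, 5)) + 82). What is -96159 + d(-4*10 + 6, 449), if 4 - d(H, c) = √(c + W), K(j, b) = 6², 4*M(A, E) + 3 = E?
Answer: -96155 - √(449 + √118) ≈ -96177.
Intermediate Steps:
M(A, E) = -¾ + E/4
K(j, b) = 36
W = √118 (W = √(36 + 82) = √118 ≈ 10.863)
d(H, c) = 4 - √(c + √118)
-96159 + d(-4*10 + 6, 449) = -96159 + (4 - √(449 + √118)) = -96155 - √(449 + √118)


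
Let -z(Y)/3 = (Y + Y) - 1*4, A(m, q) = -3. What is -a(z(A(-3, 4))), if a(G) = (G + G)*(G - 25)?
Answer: -300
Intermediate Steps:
z(Y) = 12 - 6*Y (z(Y) = -3*((Y + Y) - 1*4) = -3*(2*Y - 4) = -3*(-4 + 2*Y) = 12 - 6*Y)
a(G) = 2*G*(-25 + G) (a(G) = (2*G)*(-25 + G) = 2*G*(-25 + G))
-a(z(A(-3, 4))) = -2*(12 - 6*(-3))*(-25 + (12 - 6*(-3))) = -2*(12 + 18)*(-25 + (12 + 18)) = -2*30*(-25 + 30) = -2*30*5 = -1*300 = -300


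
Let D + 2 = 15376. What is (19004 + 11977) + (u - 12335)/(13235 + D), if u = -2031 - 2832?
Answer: 886318231/28609 ≈ 30980.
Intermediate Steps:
D = 15374 (D = -2 + 15376 = 15374)
u = -4863
(19004 + 11977) + (u - 12335)/(13235 + D) = (19004 + 11977) + (-4863 - 12335)/(13235 + 15374) = 30981 - 17198/28609 = 886318231/28609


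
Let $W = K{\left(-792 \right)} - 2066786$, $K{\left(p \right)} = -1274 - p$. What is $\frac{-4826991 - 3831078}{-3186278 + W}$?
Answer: $\frac{2886023}{1751182} \approx 1.648$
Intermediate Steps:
$W = -2067268$ ($W = \left(-1274 - -792\right) - 2066786 = \left(-1274 + 792\right) - 2066786 = -482 - 2066786 = -2067268$)
$\frac{-4826991 - 3831078}{-3186278 + W} = \frac{-4826991 - 3831078}{-3186278 - 2067268} = - \frac{8658069}{-5253546} = \left(-8658069\right) \left(- \frac{1}{5253546}\right) = \frac{2886023}{1751182}$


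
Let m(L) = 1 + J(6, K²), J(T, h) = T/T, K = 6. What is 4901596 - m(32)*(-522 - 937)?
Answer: 4904514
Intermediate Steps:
J(T, h) = 1
m(L) = 2 (m(L) = 1 + 1 = 2)
4901596 - m(32)*(-522 - 937) = 4901596 - 2*(-522 - 937) = 4901596 - 2*(-1459) = 4901596 - 1*(-2918) = 4901596 + 2918 = 4904514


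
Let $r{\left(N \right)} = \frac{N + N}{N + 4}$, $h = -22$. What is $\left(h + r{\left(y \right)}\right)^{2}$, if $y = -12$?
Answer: $361$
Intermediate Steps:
$r{\left(N \right)} = \frac{2 N}{4 + N}$
$\left(h + r{\left(y \right)}\right)^{2} = \left(-22 + 2 \left(-12\right) \frac{1}{4 - 12}\right)^{2} = \left(-22 + 2 \left(-12\right) \frac{1}{-8}\right)^{2} = \left(-22 + 2 \left(-12\right) \left(- \frac{1}{8}\right)\right)^{2} = \left(-22 + 3\right)^{2} = \left(-19\right)^{2} = 361$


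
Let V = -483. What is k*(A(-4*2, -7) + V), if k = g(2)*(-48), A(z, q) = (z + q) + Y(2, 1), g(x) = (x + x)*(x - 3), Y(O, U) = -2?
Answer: -96000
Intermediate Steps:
g(x) = 2*x*(-3 + x) (g(x) = (2*x)*(-3 + x) = 2*x*(-3 + x))
A(z, q) = -2 + q + z (A(z, q) = (z + q) - 2 = (q + z) - 2 = -2 + q + z)
k = 192 (k = (2*2*(-3 + 2))*(-48) = (2*2*(-1))*(-48) = -4*(-48) = 192)
k*(A(-4*2, -7) + V) = 192*((-2 - 7 - 4*2) - 483) = 192*((-2 - 7 - 8) - 483) = 192*(-17 - 483) = 192*(-500) = -96000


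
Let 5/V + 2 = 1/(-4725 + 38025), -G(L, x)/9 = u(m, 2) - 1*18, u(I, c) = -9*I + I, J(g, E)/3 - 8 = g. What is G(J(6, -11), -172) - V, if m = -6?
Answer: -17815230/66599 ≈ -267.50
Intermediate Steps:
J(g, E) = 24 + 3*g
u(I, c) = -8*I
G(L, x) = -270 (G(L, x) = -9*(-8*(-6) - 1*18) = -9*(48 - 18) = -9*30 = -270)
V = -166500/66599 (V = 5/(-2 + 1/(-4725 + 38025)) = 5/(-2 + 1/33300) = 5/(-66599/33300) = 5*(-33300/66599) = -166500/66599 ≈ -2.5000)
G(J(6, -11), -172) - V = -270 - 1*(-166500/66599) = -270 + 166500/66599 = -17815230/66599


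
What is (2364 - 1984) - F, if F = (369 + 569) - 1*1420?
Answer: 862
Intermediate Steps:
F = -482 (F = 938 - 1420 = -482)
(2364 - 1984) - F = (2364 - 1984) - 1*(-482) = 380 + 482 = 862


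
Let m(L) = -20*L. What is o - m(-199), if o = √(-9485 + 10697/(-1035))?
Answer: -3980 + 2*I*√282545570/345 ≈ -3980.0 + 97.444*I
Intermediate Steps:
o = 2*I*√282545570/345 (o = √(-9485 + 10697*(-1/1035)) = √(-9485 - 10697/1035) = √(-9827672/1035) = 2*I*√282545570/345 ≈ 97.444*I)
o - m(-199) = 2*I*√282545570/345 - (-20)*(-199) = 2*I*√282545570/345 - 1*3980 = 2*I*√282545570/345 - 3980 = -3980 + 2*I*√282545570/345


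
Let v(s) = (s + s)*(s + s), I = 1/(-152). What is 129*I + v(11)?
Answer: 73439/152 ≈ 483.15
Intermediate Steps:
I = -1/152 ≈ -0.0065789
v(s) = 4*s² (v(s) = (2*s)*(2*s) = 4*s²)
129*I + v(11) = 129*(-1/152) + 4*11² = -129/152 + 4*121 = -129/152 + 484 = 73439/152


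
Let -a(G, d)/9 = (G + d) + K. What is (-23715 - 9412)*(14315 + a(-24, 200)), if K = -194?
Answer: -479579579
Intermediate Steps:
a(G, d) = 1746 - 9*G - 9*d (a(G, d) = -9*((G + d) - 194) = -9*(-194 + G + d) = 1746 - 9*G - 9*d)
(-23715 - 9412)*(14315 + a(-24, 200)) = (-23715 - 9412)*(14315 + (1746 - 9*(-24) - 9*200)) = -33127*(14315 + (1746 + 216 - 1800)) = -33127*(14315 + 162) = -33127*14477 = -479579579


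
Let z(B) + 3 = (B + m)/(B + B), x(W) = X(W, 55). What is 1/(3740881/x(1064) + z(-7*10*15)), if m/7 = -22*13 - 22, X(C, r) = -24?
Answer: -200/31174303 ≈ -6.4155e-6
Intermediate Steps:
m = -2156 (m = 7*(-22*13 - 22) = 7*(-286 - 22) = 7*(-308) = -2156)
x(W) = -24
z(B) = -3 + (-2156 + B)/(2*B) (z(B) = -3 + (B - 2156)/(B + B) = -3 + (-2156 + B)/((2*B)) = -3 + (-2156 + B)*(1/(2*B)) = -3 + (-2156 + B)/(2*B))
1/(3740881/x(1064) + z(-7*10*15)) = 1/(3740881/(-24) + (-5/2 - 1078/(-7*10*15))) = 1/(3740881*(-1/24) + (-5/2 - 1078/((-70*15)))) = 1/(-3740881/24 + (-5/2 - 1078/(-1050))) = 1/(-3740881/24 + (-5/2 - 1078*(-1/1050))) = 1/(-3740881/24 + (-5/2 + 77/75)) = 1/(-3740881/24 - 221/150) = 1/(-31174303/200) = -200/31174303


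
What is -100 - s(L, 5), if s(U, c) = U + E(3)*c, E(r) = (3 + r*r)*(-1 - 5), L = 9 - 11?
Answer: 262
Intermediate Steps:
L = -2
E(r) = -18 - 6*r² (E(r) = (3 + r²)*(-6) = -18 - 6*r²)
s(U, c) = U - 72*c (s(U, c) = U + (-18 - 6*3²)*c = U + (-18 - 6*9)*c = U + (-18 - 54)*c = U - 72*c)
-100 - s(L, 5) = -100 - (-2 - 72*5) = -100 - (-2 - 360) = -100 - 1*(-362) = -100 + 362 = 262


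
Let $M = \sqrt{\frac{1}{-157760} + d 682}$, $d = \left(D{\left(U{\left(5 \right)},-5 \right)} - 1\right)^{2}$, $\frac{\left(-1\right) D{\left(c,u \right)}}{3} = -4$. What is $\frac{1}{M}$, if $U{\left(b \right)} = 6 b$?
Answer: $\frac{8 \sqrt{32091023322335}}{13018670719} \approx 0.0034811$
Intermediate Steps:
$D{\left(c,u \right)} = 12$ ($D{\left(c,u \right)} = \left(-3\right) \left(-4\right) = 12$)
$d = 121$ ($d = \left(12 - 1\right)^{2} = 11^{2} = 121$)
$M = \frac{\sqrt{32091023322335}}{19720}$ ($M = \sqrt{\frac{1}{-157760} + 121 \cdot 682} = \sqrt{- \frac{1}{157760} + 82522} = \sqrt{\frac{13018670719}{157760}} = \frac{\sqrt{32091023322335}}{19720} \approx 287.27$)
$\frac{1}{M} = \frac{1}{\frac{1}{19720} \sqrt{32091023322335}} = \frac{8 \sqrt{32091023322335}}{13018670719}$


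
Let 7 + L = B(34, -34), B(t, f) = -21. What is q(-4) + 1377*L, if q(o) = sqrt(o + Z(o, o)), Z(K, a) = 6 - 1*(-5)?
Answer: -38556 + sqrt(7) ≈ -38553.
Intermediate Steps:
Z(K, a) = 11 (Z(K, a) = 6 + 5 = 11)
L = -28 (L = -7 - 21 = -28)
q(o) = sqrt(11 + o) (q(o) = sqrt(o + 11) = sqrt(11 + o))
q(-4) + 1377*L = sqrt(11 - 4) + 1377*(-28) = sqrt(7) - 38556 = -38556 + sqrt(7)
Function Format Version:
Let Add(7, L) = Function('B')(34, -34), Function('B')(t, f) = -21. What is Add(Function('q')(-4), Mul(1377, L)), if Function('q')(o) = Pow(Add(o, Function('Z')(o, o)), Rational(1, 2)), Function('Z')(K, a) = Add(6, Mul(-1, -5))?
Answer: Add(-38556, Pow(7, Rational(1, 2))) ≈ -38553.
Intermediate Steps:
Function('Z')(K, a) = 11 (Function('Z')(K, a) = Add(6, 5) = 11)
L = -28 (L = Add(-7, -21) = -28)
Function('q')(o) = Pow(Add(11, o), Rational(1, 2)) (Function('q')(o) = Pow(Add(o, 11), Rational(1, 2)) = Pow(Add(11, o), Rational(1, 2)))
Add(Function('q')(-4), Mul(1377, L)) = Add(Pow(Add(11, -4), Rational(1, 2)), Mul(1377, -28)) = Add(Pow(7, Rational(1, 2)), -38556) = Add(-38556, Pow(7, Rational(1, 2)))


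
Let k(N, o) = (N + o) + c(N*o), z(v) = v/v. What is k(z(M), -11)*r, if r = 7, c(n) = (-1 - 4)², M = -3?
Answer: 105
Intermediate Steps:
c(n) = 25 (c(n) = (-5)² = 25)
z(v) = 1
k(N, o) = 25 + N + o (k(N, o) = (N + o) + 25 = 25 + N + o)
k(z(M), -11)*r = (25 + 1 - 11)*7 = 15*7 = 105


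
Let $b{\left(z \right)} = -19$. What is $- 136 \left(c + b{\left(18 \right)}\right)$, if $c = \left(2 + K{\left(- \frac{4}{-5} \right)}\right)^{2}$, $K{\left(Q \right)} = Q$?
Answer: $\frac{37944}{25} \approx 1517.8$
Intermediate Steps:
$c = \frac{196}{25}$ ($c = \left(2 - \frac{4}{-5}\right)^{2} = \left(2 - - \frac{4}{5}\right)^{2} = \left(2 + \frac{4}{5}\right)^{2} = \left(\frac{14}{5}\right)^{2} = \frac{196}{25} \approx 7.84$)
$- 136 \left(c + b{\left(18 \right)}\right) = - 136 \left(\frac{196}{25} - 19\right) = \left(-136\right) \left(- \frac{279}{25}\right) = \frac{37944}{25}$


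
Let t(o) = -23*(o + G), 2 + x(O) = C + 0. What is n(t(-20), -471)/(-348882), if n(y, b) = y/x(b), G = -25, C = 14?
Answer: -115/465176 ≈ -0.00024722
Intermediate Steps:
x(O) = 12 (x(O) = -2 + (14 + 0) = -2 + 14 = 12)
t(o) = 575 - 23*o (t(o) = -23*(o - 25) = -23*(-25 + o) = 575 - 23*o)
n(y, b) = y/12
n(t(-20), -471)/(-348882) = ((575 - 23*(-20))/12)/(-348882) = ((575 + 460)/12)*(-1/348882) = ((1/12)*1035)*(-1/348882) = (345/4)*(-1/348882) = -115/465176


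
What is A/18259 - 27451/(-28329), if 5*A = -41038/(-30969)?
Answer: 1361645309651/1405175482935 ≈ 0.96902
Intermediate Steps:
A = 41038/154845 (A = (-41038/(-30969))/5 = (-41038*(-1/30969))/5 = (⅕)*(41038/30969) = 41038/154845 ≈ 0.26503)
A/18259 - 27451/(-28329) = (41038/154845)/18259 - 27451/(-28329) = (41038/154845)*(1/18259) - 27451*(-1/28329) = 41038/2827314855 + 27451/28329 = 1361645309651/1405175482935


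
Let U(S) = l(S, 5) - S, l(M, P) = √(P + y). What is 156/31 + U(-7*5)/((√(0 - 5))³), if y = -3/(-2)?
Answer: 156/31 + I*√5*(70 + √26)/50 ≈ 5.0323 + 3.3585*I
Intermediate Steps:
y = 3/2 (y = -3*(-½) = 3/2 ≈ 1.5000)
l(M, P) = √(3/2 + P) (l(M, P) = √(P + 3/2) = √(3/2 + P))
U(S) = √26/2 - S (U(S) = √(6 + 4*5)/2 - S = √(6 + 20)/2 - S = √26/2 - S)
156/31 + U(-7*5)/((√(0 - 5))³) = 156/31 + (√26/2 - (-7)*5)/((√(0 - 5))³) = 156*(1/31) + (√26/2 - 1*(-35))/((√(-5))³) = 156/31 + (√26/2 + 35)/((I*√5)³) = 156/31 + (35 + √26/2)/((-5*I*√5)) = 156/31 + (35 + √26/2)*(I*√5/25) = 156/31 + I*√5*(35 + √26/2)/25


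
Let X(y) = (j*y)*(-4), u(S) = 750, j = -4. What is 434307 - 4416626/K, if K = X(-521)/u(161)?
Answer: 1733213163/2084 ≈ 8.3168e+5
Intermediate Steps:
X(y) = 16*y (X(y) = -4*y*(-4) = 16*y)
K = -4168/375 (K = (16*(-521))/750 = -8336*1/750 = -4168/375 ≈ -11.115)
434307 - 4416626/K = 434307 - 4416626/(-4168/375) = 434307 - 4416626*(-375/4168) = 434307 + 828117375/2084 = 1733213163/2084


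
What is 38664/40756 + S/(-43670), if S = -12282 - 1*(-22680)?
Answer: 158084499/222476815 ≈ 0.71057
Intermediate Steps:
S = 10398 (S = -12282 + 22680 = 10398)
38664/40756 + S/(-43670) = 38664/40756 + 10398/(-43670) = 38664*(1/40756) + 10398*(-1/43670) = 9666/10189 - 5199/21835 = 158084499/222476815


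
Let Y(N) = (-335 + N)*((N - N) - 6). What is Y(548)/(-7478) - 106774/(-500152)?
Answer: 359412557/935034164 ≈ 0.38438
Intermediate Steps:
Y(N) = 2010 - 6*N (Y(N) = (-335 + N)*(0 - 6) = (-335 + N)*(-6) = 2010 - 6*N)
Y(548)/(-7478) - 106774/(-500152) = (2010 - 6*548)/(-7478) - 106774/(-500152) = (2010 - 3288)*(-1/7478) - 106774*(-1/500152) = -1278*(-1/7478) + 53387/250076 = 639/3739 + 53387/250076 = 359412557/935034164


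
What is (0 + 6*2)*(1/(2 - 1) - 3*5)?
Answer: -168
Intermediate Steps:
(0 + 6*2)*(1/(2 - 1) - 3*5) = (0 + 12)*(1/1 - 15) = 12*(1 - 15) = 12*(-14) = -168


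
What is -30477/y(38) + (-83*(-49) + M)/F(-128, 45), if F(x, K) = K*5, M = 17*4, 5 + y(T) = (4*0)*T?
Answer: 55024/9 ≈ 6113.8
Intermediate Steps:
y(T) = -5 (y(T) = -5 + (4*0)*T = -5 + 0*T = -5 + 0 = -5)
M = 68
F(x, K) = 5*K
-30477/y(38) + (-83*(-49) + M)/F(-128, 45) = -30477/(-5) + (-83*(-49) + 68)/((5*45)) = -30477*(-1/5) + (4067 + 68)/225 = 30477/5 + 4135*(1/225) = 30477/5 + 827/45 = 55024/9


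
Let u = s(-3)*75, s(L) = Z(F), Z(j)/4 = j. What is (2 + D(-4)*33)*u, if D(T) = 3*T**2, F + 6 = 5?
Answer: -475800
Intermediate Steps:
F = -1 (F = -6 + 5 = -1)
Z(j) = 4*j
s(L) = -4 (s(L) = 4*(-1) = -4)
u = -300 (u = -4*75 = -300)
(2 + D(-4)*33)*u = (2 + (3*(-4)**2)*33)*(-300) = (2 + (3*16)*33)*(-300) = (2 + 48*33)*(-300) = (2 + 1584)*(-300) = 1586*(-300) = -475800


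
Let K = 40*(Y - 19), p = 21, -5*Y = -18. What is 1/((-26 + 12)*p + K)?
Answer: -1/910 ≈ -0.0010989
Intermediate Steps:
Y = 18/5 (Y = -⅕*(-18) = 18/5 ≈ 3.6000)
K = -616 (K = 40*(18/5 - 19) = 40*(-77/5) = -616)
1/((-26 + 12)*p + K) = 1/((-26 + 12)*21 - 616) = 1/(-14*21 - 616) = 1/(-294 - 616) = 1/(-910) = -1/910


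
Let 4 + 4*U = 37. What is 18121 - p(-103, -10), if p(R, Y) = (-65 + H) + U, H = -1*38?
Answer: 72863/4 ≈ 18216.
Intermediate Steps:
U = 33/4 (U = -1 + (¼)*37 = -1 + 37/4 = 33/4 ≈ 8.2500)
H = -38
p(R, Y) = -379/4 (p(R, Y) = (-65 - 38) + 33/4 = -103 + 33/4 = -379/4)
18121 - p(-103, -10) = 18121 - 1*(-379/4) = 18121 + 379/4 = 72863/4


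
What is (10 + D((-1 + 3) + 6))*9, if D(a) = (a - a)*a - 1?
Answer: 81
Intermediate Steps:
D(a) = -1 (D(a) = 0*a - 1 = 0 - 1 = -1)
(10 + D((-1 + 3) + 6))*9 = (10 - 1)*9 = 9*9 = 81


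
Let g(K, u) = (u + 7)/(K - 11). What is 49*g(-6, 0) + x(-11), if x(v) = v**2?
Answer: 1714/17 ≈ 100.82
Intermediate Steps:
g(K, u) = (7 + u)/(-11 + K)
49*g(-6, 0) + x(-11) = 49*((7 + 0)/(-11 - 6)) + (-11)**2 = 49*(7/(-17)) + 121 = 49*(-1/17*7) + 121 = 49*(-7/17) + 121 = -343/17 + 121 = 1714/17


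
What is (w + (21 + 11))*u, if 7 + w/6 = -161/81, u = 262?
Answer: -155104/27 ≈ -5744.6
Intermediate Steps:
w = -1456/27 (w = -42 + 6*(-161/81) = -42 - 322/27 = -1456/27 ≈ -53.926)
(w + (21 + 11))*u = (-1456/27 + (21 + 11))*262 = (-1456/27 + 32)*262 = -592/27*262 = -155104/27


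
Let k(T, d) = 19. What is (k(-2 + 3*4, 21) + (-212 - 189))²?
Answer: 145924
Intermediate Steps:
(k(-2 + 3*4, 21) + (-212 - 189))² = (19 + (-212 - 189))² = (19 - 401)² = (-382)² = 145924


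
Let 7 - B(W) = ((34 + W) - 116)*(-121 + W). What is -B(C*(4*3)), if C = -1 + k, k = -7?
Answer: 38619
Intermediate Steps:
C = -8 (C = -1 - 7 = -8)
B(W) = 7 - (-121 + W)*(-82 + W) (B(W) = 7 - ((34 + W) - 116)*(-121 + W) = 7 - (-82 + W)*(-121 + W) = 7 - (-121 + W)*(-82 + W))
-B(C*(4*3)) = -(-9915 - (-32*3)² + 203*(-32*3)) = -(-9915 - (-8*12)² + 203*(-8*12)) = -(-9915 - 1*(-96)² + 203*(-96)) = -(-9915 - 1*9216 - 19488) = -(-9915 - 9216 - 19488) = -1*(-38619) = 38619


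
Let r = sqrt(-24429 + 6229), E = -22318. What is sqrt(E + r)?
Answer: sqrt(-22318 + 10*I*sqrt(182)) ≈ 0.4515 + 149.39*I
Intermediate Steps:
r = 10*I*sqrt(182) (r = sqrt(-18200) = 10*I*sqrt(182) ≈ 134.91*I)
sqrt(E + r) = sqrt(-22318 + 10*I*sqrt(182))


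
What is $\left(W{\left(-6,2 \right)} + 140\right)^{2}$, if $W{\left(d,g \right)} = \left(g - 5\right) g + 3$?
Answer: $18769$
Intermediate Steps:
$W{\left(d,g \right)} = 3 + g \left(-5 + g\right)$ ($W{\left(d,g \right)} = \left(g - 5\right) g + 3 = \left(-5 + g\right) g + 3 = g \left(-5 + g\right) + 3 = 3 + g \left(-5 + g\right)$)
$\left(W{\left(-6,2 \right)} + 140\right)^{2} = \left(\left(3 + 2^{2} - 10\right) + 140\right)^{2} = \left(\left(3 + 4 - 10\right) + 140\right)^{2} = \left(-3 + 140\right)^{2} = 137^{2} = 18769$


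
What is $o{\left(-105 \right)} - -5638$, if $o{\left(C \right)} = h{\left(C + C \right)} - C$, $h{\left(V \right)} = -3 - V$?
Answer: $5950$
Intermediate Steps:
$o{\left(C \right)} = -3 - 3 C$ ($o{\left(C \right)} = \left(-3 - \left(C + C\right)\right) - C = \left(-3 - 2 C\right) - C = -3 - 3 C$)
$o{\left(-105 \right)} - -5638 = \left(-3 - -315\right) - -5638 = \left(-3 + 315\right) + 5638 = 312 + 5638 = 5950$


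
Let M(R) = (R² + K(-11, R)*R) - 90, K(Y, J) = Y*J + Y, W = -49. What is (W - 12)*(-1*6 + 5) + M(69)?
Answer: -48398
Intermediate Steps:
K(Y, J) = Y + J*Y (K(Y, J) = J*Y + Y = Y + J*Y)
M(R) = -90 + R² + R*(-11 - 11*R) (M(R) = (R² + (-11*(1 + R))*R) - 90 = (R² + (-11 - 11*R)*R) - 90 = (R² + R*(-11 - 11*R)) - 90 = -90 + R² + R*(-11 - 11*R))
(W - 12)*(-1*6 + 5) + M(69) = (-49 - 12)*(-1*6 + 5) + (-90 - 11*69 - 10*69²) = -61*(-6 + 5) + (-90 - 759 - 10*4761) = -61*(-1) + (-90 - 759 - 47610) = 61 - 48459 = -48398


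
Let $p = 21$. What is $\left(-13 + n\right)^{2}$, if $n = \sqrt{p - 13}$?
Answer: $177 - 52 \sqrt{2} \approx 103.46$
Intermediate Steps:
$n = 2 \sqrt{2}$ ($n = \sqrt{21 - 13} = \sqrt{8} = 2 \sqrt{2} \approx 2.8284$)
$\left(-13 + n\right)^{2} = \left(-13 + 2 \sqrt{2}\right)^{2}$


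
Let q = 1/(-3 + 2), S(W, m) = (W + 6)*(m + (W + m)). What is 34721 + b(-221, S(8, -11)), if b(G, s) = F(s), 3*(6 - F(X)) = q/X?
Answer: 20419475/588 ≈ 34727.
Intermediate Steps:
S(W, m) = (6 + W)*(W + 2*m)
q = -1 (q = 1/(-1) = -1)
F(X) = 6 + 1/(3*X) (F(X) = 6 - (-1)/(3*X) = 6 + 1/(3*X))
b(G, s) = 6 + 1/(3*s)
34721 + b(-221, S(8, -11)) = 34721 + (6 + 1/(3*(8² + 6*8 + 12*(-11) + 2*8*(-11)))) = 34721 + (6 + 1/(3*(64 + 48 - 132 - 176))) = 34721 + (6 + (⅓)/(-196)) = 34721 + (6 + (⅓)*(-1/196)) = 34721 + (6 - 1/588) = 34721 + 3527/588 = 20419475/588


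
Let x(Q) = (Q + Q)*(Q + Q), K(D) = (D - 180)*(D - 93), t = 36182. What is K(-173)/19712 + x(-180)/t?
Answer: 212574737/25472128 ≈ 8.3454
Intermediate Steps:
K(D) = (-180 + D)*(-93 + D)
x(Q) = 4*Q**2 (x(Q) = (2*Q)*(2*Q) = 4*Q**2)
K(-173)/19712 + x(-180)/t = (16740 + (-173)**2 - 273*(-173))/19712 + (4*(-180)**2)/36182 = (16740 + 29929 + 47229)*(1/19712) + (4*32400)*(1/36182) = 93898*(1/19712) + 129600*(1/36182) = 6707/1408 + 64800/18091 = 212574737/25472128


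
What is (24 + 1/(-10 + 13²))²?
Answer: 14569489/25281 ≈ 576.30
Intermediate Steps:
(24 + 1/(-10 + 13²))² = (24 + 1/(-10 + 169))² = (24 + 1/159)² = (3817/159)² = 14569489/25281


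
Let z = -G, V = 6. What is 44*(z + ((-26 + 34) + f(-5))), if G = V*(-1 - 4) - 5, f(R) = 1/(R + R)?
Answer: 9438/5 ≈ 1887.6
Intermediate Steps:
f(R) = 1/(2*R)
G = -35 (G = 6*(-1 - 4) - 5 = 6*(-5) - 5 = -30 - 5 = -35)
z = 35 (z = -1*(-35) = 35)
44*(z + ((-26 + 34) + f(-5))) = 44*(35 + ((-26 + 34) + (½)/(-5))) = 44*(35 + (8 + (½)*(-⅕))) = 44*(35 + (8 - ⅒)) = 44*(35 + 79/10) = 44*(429/10) = 9438/5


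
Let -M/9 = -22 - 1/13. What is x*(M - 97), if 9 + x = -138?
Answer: -194334/13 ≈ -14949.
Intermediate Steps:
x = -147 (x = -9 - 138 = -147)
M = 2583/13 (M = -9*(-22 - 1/13) = -9*(-287/13) = 2583/13 ≈ 198.69)
x*(M - 97) = -147*(2583/13 - 97) = -147*1322/13 = -194334/13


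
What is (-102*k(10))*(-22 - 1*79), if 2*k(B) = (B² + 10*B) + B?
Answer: 1081710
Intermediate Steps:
k(B) = B²/2 + 11*B/2 (k(B) = ((B² + 10*B) + B)/2 = (B² + 11*B)/2 = B²/2 + 11*B/2)
(-102*k(10))*(-22 - 1*79) = (-51*10*(11 + 10))*(-22 - 1*79) = (-51*10*21)*(-22 - 79) = -102*105*(-101) = -10710*(-101) = 1081710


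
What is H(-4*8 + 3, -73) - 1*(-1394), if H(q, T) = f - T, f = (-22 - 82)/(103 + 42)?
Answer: 212611/145 ≈ 1466.3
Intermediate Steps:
f = -104/145 ≈ -0.71724
H(q, T) = -104/145 - T
H(-4*8 + 3, -73) - 1*(-1394) = (-104/145 - 1*(-73)) - 1*(-1394) = (-104/145 + 73) + 1394 = 10481/145 + 1394 = 212611/145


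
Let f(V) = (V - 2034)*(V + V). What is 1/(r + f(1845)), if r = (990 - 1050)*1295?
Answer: -1/775110 ≈ -1.2901e-6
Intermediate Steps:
f(V) = 2*V*(-2034 + V) (f(V) = (-2034 + V)*(2*V) = 2*V*(-2034 + V))
r = -77700 (r = -60*1295 = -77700)
1/(r + f(1845)) = 1/(-77700 + 2*1845*(-2034 + 1845)) = 1/(-77700 + 2*1845*(-189)) = 1/(-77700 - 697410) = 1/(-775110) = -1/775110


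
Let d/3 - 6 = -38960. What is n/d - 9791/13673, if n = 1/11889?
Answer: -13603344379211/18996887704014 ≈ -0.71608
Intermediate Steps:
d = -116862 (d = 18 + 3*(-38960) = 18 - 116880 = -116862)
n = 1/11889 ≈ 8.4111e-5
n/d - 9791/13673 = (1/11889)/(-116862) - 9791/13673 = (1/11889)*(-1/116862) - 9791*1/13673 = -1/1389372318 - 9791/13673 = -13603344379211/18996887704014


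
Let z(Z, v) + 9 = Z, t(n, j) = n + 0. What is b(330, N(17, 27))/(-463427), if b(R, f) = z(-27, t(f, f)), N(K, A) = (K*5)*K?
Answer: 36/463427 ≈ 7.7682e-5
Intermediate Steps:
N(K, A) = 5*K² (N(K, A) = (5*K)*K = 5*K²)
t(n, j) = n
z(Z, v) = -9 + Z
b(R, f) = -36 (b(R, f) = -9 - 27 = -36)
b(330, N(17, 27))/(-463427) = -36/(-463427) = -36*(-1/463427) = 36/463427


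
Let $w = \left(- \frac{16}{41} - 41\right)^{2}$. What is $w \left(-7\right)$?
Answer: $- \frac{20158663}{1681} \approx -11992.0$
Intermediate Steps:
$w = \frac{2879809}{1681}$ ($w = \left(\left(-16\right) \frac{1}{41} - 41\right)^{2} = \left(- \frac{16}{41} - 41\right)^{2} = \left(- \frac{1697}{41}\right)^{2} = \frac{2879809}{1681} \approx 1713.2$)
$w \left(-7\right) = \frac{2879809}{1681} \left(-7\right) = - \frac{20158663}{1681}$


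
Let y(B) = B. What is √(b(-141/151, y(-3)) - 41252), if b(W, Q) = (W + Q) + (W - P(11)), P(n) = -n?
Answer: 3*I*√104494114/151 ≈ 203.09*I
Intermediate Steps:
b(W, Q) = 11 + Q + 2*W (b(W, Q) = (W + Q) + (W - (-1)*11) = (Q + W) + (W - 1*(-11)) = (Q + W) + (W + 11) = (Q + W) + (11 + W) = 11 + Q + 2*W)
√(b(-141/151, y(-3)) - 41252) = √((11 - 3 + 2*(-141/151)) - 41252) = √((11 - 3 - 282/151) - 41252) = √(926/151 - 41252) = √(-6228126/151) = 3*I*√104494114/151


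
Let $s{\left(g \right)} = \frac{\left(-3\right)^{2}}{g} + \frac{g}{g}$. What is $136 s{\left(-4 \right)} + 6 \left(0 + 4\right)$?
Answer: $-146$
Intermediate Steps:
$s{\left(g \right)} = 1 + \frac{9}{g}$ ($s{\left(g \right)} = \frac{9}{g} + 1 = 1 + \frac{9}{g}$)
$136 s{\left(-4 \right)} + 6 \left(0 + 4\right) = 136 \frac{9 - 4}{-4} + 6 \left(0 + 4\right) = 136 \left(\left(- \frac{1}{4}\right) 5\right) + 6 \cdot 4 = 136 \left(- \frac{5}{4}\right) + 24 = -170 + 24 = -146$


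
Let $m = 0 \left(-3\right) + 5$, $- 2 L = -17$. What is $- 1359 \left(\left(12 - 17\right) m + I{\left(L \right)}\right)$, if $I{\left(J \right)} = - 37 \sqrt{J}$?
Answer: $33975 + \frac{50283 \sqrt{34}}{2} \approx 1.8057 \cdot 10^{5}$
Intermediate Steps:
$L = \frac{17}{2}$ ($L = \left(- \frac{1}{2}\right) \left(-17\right) = \frac{17}{2} \approx 8.5$)
$m = 5$ ($m = 0 + 5 = 5$)
$- 1359 \left(\left(12 - 17\right) m + I{\left(L \right)}\right) = - 1359 \left(\left(12 - 17\right) 5 - 37 \sqrt{\frac{17}{2}}\right) = - 1359 \left(\left(-5\right) 5 - 37 \frac{\sqrt{34}}{2}\right) = - 1359 \left(-25 - \frac{37 \sqrt{34}}{2}\right) = 33975 + \frac{50283 \sqrt{34}}{2}$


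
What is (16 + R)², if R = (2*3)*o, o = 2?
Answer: 784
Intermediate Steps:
R = 12 (R = (2*3)*2 = 6*2 = 12)
(16 + R)² = (16 + 12)² = 28² = 784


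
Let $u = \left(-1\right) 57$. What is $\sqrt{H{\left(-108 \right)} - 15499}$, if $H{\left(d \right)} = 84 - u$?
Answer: $i \sqrt{15358} \approx 123.93 i$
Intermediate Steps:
$u = -57$
$H{\left(d \right)} = 141$ ($H{\left(d \right)} = 84 - -57 = 84 + 57 = 141$)
$\sqrt{H{\left(-108 \right)} - 15499} = \sqrt{141 - 15499} = \sqrt{-15358} = i \sqrt{15358}$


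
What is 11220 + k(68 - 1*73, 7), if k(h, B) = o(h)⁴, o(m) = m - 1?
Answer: 12516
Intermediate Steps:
o(m) = -1 + m
k(h, B) = (-1 + h)⁴
11220 + k(68 - 1*73, 7) = 11220 + (-1 + (68 - 1*73))⁴ = 11220 + (-1 + (68 - 73))⁴ = 11220 + (-1 - 5)⁴ = 11220 + (-6)⁴ = 11220 + 1296 = 12516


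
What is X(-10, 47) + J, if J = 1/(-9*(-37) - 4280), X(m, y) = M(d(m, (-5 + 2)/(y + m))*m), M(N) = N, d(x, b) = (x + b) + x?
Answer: 29326173/146039 ≈ 200.81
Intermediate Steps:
d(x, b) = b + 2*x (d(x, b) = (b + x) + x = b + 2*x)
X(m, y) = m*(-3/(m + y) + 2*m) (X(m, y) = ((-5 + 2)/(y + m) + 2*m)*m = (-3/(m + y) + 2*m)*m = m*(-3/(m + y) + 2*m))
J = -1/3947 (J = 1/(333 - 4280) = 1/(-3947) = -1/3947 ≈ -0.00025336)
X(-10, 47) + J = -10*(-3 + 2*(-10)*(-10 + 47))/(-10 + 47) - 1/3947 = -10*(-3 + 2*(-10)*37)/37 - 1/3947 = -10*1/37*(-3 - 740) - 1/3947 = -10*1/37*(-743) - 1/3947 = 7430/37 - 1/3947 = 29326173/146039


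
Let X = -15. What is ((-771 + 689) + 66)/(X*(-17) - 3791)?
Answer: 1/221 ≈ 0.0045249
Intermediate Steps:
((-771 + 689) + 66)/(X*(-17) - 3791) = ((-771 + 689) + 66)/(-15*(-17) - 3791) = (-82 + 66)/(255 - 3791) = -16/(-3536) = -16*(-1/3536) = 1/221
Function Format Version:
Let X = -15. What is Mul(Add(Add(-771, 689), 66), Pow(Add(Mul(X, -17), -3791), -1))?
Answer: Rational(1, 221) ≈ 0.0045249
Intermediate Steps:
Mul(Add(Add(-771, 689), 66), Pow(Add(Mul(X, -17), -3791), -1)) = Mul(Add(Add(-771, 689), 66), Pow(Add(Mul(-15, -17), -3791), -1)) = Mul(Add(-82, 66), Pow(Add(255, -3791), -1)) = Mul(-16, Pow(-3536, -1)) = Mul(-16, Rational(-1, 3536)) = Rational(1, 221)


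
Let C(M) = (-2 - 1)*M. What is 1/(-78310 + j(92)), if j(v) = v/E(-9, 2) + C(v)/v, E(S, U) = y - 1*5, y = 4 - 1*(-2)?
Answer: -1/78221 ≈ -1.2784e-5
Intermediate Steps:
y = 6 (y = 4 + 2 = 6)
E(S, U) = 1 (E(S, U) = 6 - 1*5 = 6 - 5 = 1)
C(M) = -3*M
j(v) = -3 + v (j(v) = v/1 + (-3*v)/v = v*1 - 3 = v - 3 = -3 + v)
1/(-78310 + j(92)) = 1/(-78310 + (-3 + 92)) = 1/(-78310 + 89) = 1/(-78221) = -1/78221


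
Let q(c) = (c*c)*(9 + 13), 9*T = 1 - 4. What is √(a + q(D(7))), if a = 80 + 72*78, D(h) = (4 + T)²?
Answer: √783478/9 ≈ 98.349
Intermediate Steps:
T = -⅓ (T = (1 - 4)/9 = (⅑)*(-3) = -⅓ ≈ -0.33333)
D(h) = 121/9 (D(h) = (4 - ⅓)² = (11/3)² = 121/9)
q(c) = 22*c² (q(c) = c²*22 = 22*c²)
a = 5696 (a = 80 + 5616 = 5696)
√(a + q(D(7))) = √(5696 + 22*(121/9)²) = √(5696 + 22*(14641/81)) = √(5696 + 322102/81) = √(783478/81) = √783478/9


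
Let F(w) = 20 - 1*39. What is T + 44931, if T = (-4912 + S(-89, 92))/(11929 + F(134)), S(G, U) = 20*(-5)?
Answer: 267561599/5955 ≈ 44931.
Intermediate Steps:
F(w) = -19 (F(w) = 20 - 39 = -19)
S(G, U) = -100
T = -2506/5955 (T = (-4912 - 100)/(11929 - 19) = -5012/11910 = -5012*1/11910 = -2506/5955 ≈ -0.42082)
T + 44931 = -2506/5955 + 44931 = 267561599/5955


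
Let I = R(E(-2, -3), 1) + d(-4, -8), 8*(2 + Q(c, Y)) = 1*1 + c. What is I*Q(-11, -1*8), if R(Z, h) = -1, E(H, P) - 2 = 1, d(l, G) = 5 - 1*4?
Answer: 0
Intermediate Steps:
d(l, G) = 1 (d(l, G) = 5 - 4 = 1)
E(H, P) = 3 (E(H, P) = 2 + 1 = 3)
Q(c, Y) = -15/8 + c/8 (Q(c, Y) = -2 + (1*1 + c)/8 = -2 + (1 + c)/8 = -2 + (1/8 + c/8) = -15/8 + c/8)
I = 0 (I = -1 + 1 = 0)
I*Q(-11, -1*8) = 0*(-15/8 + (1/8)*(-11)) = 0*(-15/8 - 11/8) = 0*(-13/4) = 0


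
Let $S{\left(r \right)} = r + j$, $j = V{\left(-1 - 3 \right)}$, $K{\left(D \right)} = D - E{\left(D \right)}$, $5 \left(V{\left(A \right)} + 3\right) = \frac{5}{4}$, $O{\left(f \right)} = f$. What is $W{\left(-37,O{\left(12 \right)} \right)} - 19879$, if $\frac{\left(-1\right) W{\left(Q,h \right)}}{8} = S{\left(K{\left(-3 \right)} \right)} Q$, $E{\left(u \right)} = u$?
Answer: $-20693$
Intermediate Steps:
$V{\left(A \right)} = - \frac{11}{4}$ ($V{\left(A \right)} = -3 + \frac{5 \cdot \frac{1}{4}}{5} = -3 + \frac{1}{5} \cdot \frac{5}{4} = -3 + \frac{1}{4} = - \frac{11}{4}$)
$K{\left(D \right)} = 0$ ($K{\left(D \right)} = D - D = 0$)
$j = - \frac{11}{4} \approx -2.75$
$S{\left(r \right)} = - \frac{11}{4} + r$ ($S{\left(r \right)} = r - \frac{11}{4} = - \frac{11}{4} + r$)
$W{\left(Q,h \right)} = 22 Q$ ($W{\left(Q,h \right)} = - 8 \left(- \frac{11}{4} + 0\right) Q = - 8 \left(- \frac{11 Q}{4}\right) = 22 Q$)
$W{\left(-37,O{\left(12 \right)} \right)} - 19879 = 22 \left(-37\right) - 19879 = -814 - 19879 = -20693$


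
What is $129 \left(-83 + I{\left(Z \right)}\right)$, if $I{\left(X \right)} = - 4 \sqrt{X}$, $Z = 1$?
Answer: $-11223$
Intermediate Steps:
$129 \left(-83 + I{\left(Z \right)}\right) = 129 \left(-83 - 4 \sqrt{1}\right) = 129 \left(-83 - 4\right) = 129 \left(-87\right) = -11223$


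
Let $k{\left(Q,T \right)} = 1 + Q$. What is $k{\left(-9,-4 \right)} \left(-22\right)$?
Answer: $176$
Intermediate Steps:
$k{\left(-9,-4 \right)} \left(-22\right) = \left(1 - 9\right) \left(-22\right) = \left(-8\right) \left(-22\right) = 176$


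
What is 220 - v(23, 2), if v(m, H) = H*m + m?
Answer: 151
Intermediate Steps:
v(m, H) = m + H*m
220 - v(23, 2) = 220 - 23*(1 + 2) = 220 - 23*3 = 220 - 1*69 = 220 - 69 = 151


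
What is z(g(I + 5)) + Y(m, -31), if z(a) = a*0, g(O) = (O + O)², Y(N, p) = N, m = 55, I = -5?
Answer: 55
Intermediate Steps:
g(O) = 4*O² (g(O) = (2*O)² = 4*O²)
z(a) = 0
z(g(I + 5)) + Y(m, -31) = 0 + 55 = 55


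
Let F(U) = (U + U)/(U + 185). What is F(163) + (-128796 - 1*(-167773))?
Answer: 6782161/174 ≈ 38978.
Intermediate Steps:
F(U) = 2*U/(185 + U) (F(U) = (2*U)/(185 + U) = 2*U/(185 + U))
F(163) + (-128796 - 1*(-167773)) = 2*163/(185 + 163) + (-128796 - 1*(-167773)) = 2*163/348 + (-128796 + 167773) = 2*163*(1/348) + 38977 = 163/174 + 38977 = 6782161/174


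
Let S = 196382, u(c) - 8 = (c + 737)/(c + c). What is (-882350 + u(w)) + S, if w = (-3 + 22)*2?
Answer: -52132185/76 ≈ -6.8595e+5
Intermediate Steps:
w = 38 (w = 19*2 = 38)
u(c) = 8 + (737 + c)/(2*c) (u(c) = 8 + (c + 737)/(c + c) = 8 + (737 + c)/((2*c)) = 8 + (737 + c)*(1/(2*c)) = 8 + (737 + c)/(2*c))
(-882350 + u(w)) + S = (-882350 + (½)*(737 + 17*38)/38) + 196382 = (-882350 + (½)*(1/38)*(737 + 646)) + 196382 = (-882350 + (½)*(1/38)*1383) + 196382 = (-882350 + 1383/76) + 196382 = -67057217/76 + 196382 = -52132185/76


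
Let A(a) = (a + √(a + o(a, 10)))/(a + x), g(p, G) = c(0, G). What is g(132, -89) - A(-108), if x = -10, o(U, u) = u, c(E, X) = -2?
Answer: -172/59 + 7*I*√2/118 ≈ -2.9153 + 0.083894*I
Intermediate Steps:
g(p, G) = -2
A(a) = (a + √(10 + a))/(-10 + a) (A(a) = (a + √(a + 10))/(a - 10) = (a + √(10 + a))/(-10 + a))
g(132, -89) - A(-108) = -2 - (-108 + √(10 - 108))/(-10 - 108) = -2 - (-108 + √(-98))/(-118) = -2 - (-1)*(-108 + 7*I*√2)/118 = -2 - (54/59 - 7*I*√2/118) = -2 + (-54/59 + 7*I*√2/118) = -172/59 + 7*I*√2/118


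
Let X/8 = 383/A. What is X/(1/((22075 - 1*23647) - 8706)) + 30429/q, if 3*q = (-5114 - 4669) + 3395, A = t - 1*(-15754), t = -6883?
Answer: -67326458091/18889316 ≈ -3564.3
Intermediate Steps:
A = 8871 (A = -6883 - 1*(-15754) = -6883 + 15754 = 8871)
X = 3064/8871 (X = 8*(383/8871) = 3064/8871 ≈ 0.34540)
q = -6388/3 (q = ((-5114 - 4669) + 3395)/3 = (-9783 + 3395)/3 = (1/3)*(-6388) = -6388/3 ≈ -2129.3)
X/(1/((22075 - 1*23647) - 8706)) + 30429/q = 3064/(8871*(1/((22075 - 1*23647) - 8706))) + 30429/(-6388/3) = 3064/(8871*(1/((22075 - 23647) - 8706))) + 30429*(-3/6388) = 3064/(8871*(1/(-1572 - 8706))) - 91287/6388 = 3064/(8871*(1/(-10278))) - 91287/6388 = 3064/(8871*(-1/10278)) - 91287/6388 = (3064/8871)*(-10278) - 91287/6388 = -10497264/2957 - 91287/6388 = -67326458091/18889316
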